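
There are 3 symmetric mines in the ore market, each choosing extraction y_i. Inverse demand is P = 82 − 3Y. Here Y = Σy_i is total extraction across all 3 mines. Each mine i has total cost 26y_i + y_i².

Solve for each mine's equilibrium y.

4

A representative mine's profit is π_i = y_i(82 − 3Y) − 26y_i − y_i², with Y = y_i + Σ_{j≠i} y_j.
First-order condition: 56 − 8y_i − 3Σ_{j≠i} y_j = 0.
In a symmetric equilibrium every mine chooses the same y, so Σ_{j≠i} y_j = 2y. The condition becomes 56 − 14y = 0, giving y = 56/14 = 4.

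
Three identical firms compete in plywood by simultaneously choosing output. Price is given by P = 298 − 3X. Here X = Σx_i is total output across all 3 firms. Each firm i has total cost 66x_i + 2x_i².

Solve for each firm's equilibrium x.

A representative firm's profit is π_i = x_i(298 − 3X) − 66x_i − 2x_i², with X = x_i + Σ_{j≠i} x_j.
First-order condition: 232 − 10x_i − 3Σ_{j≠i} x_j = 0.
In a symmetric equilibrium every firm chooses the same x, so Σ_{j≠i} x_j = 2x. The condition becomes 232 − 16x = 0, giving x = 232/16 = 14.5.

14.5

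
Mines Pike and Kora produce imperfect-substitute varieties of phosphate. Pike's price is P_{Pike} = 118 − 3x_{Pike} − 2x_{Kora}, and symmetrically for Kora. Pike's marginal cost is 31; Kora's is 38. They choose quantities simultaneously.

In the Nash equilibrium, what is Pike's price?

64.9375

Mine Pike's profit: π = x_{Pike}(118 − 3x_{Pike} − 2x_{Kora}) − 31x_{Pike}.
∂π/∂x_{Pike} = 87 − 6x_{Pike} − 2x_{Kora} = 0 ⇒ x_{Pike} = 14.5 − (1/3)x_{Kora}.
Similarly x_{Kora} = 40/3 − (1/3)x_{Pike}.
Plugging x_{Kora} into Pike's best response: x_{Pike} = 14.5 − (1/3)(40/3 − (1/3)x_{Pike}) ⇒ (8/9)x_{Pike} = 181/18, so x_{Pike} = 11.3125.
Then x_{Kora} = 40/3 − (1/3)·11.3125 = 9.5625.
P_{Pike} = 118 − 3·11.3125 − 2·9.5625 = 64.9375.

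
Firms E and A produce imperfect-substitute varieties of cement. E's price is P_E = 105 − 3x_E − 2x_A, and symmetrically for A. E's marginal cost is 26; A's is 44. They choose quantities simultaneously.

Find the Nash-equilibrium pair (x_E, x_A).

Firm E's profit: π = x_E(105 − 3x_E − 2x_A) − 26x_E.
∂π/∂x_E = 79 − 6x_E − 2x_A = 0 ⇒ x_E = 79/6 − (1/3)x_A.
Similarly x_A = 61/6 − (1/3)x_E.
Solving the two reaction functions simultaneously: (1 − (−1/3)(−1/3))x_E = 79/6 − (1/3)·(61/6), so (8/9)x_E = 88/9 and x_E = 11.
Then x_A = 61/6 − (1/3)·11 = 6.5.

11, 6.5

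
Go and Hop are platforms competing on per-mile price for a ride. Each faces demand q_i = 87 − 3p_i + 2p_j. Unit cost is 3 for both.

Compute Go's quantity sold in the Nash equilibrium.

63

Go's profit: π = (p_{Go} − 3)(87 − 3p_{Go} + 2p_{Hop}).
∂π/∂p_{Go} = 96 − 6p_{Go} + 2p_{Hop} = 0 ⇒ p_{Go} = 16 + (1/3)p_{Hop}.
The game is symmetric, so in equilibrium p_{Hop} = p_{Go}: the reaction function gives (2/3)p_{Go} = 16, hence p_{Go} = 24.
q_{Go} = 87 − 3·24 + 2·24 = 63.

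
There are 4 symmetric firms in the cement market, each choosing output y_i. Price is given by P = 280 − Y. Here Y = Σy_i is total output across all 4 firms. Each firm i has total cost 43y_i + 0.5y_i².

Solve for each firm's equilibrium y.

A representative firm's profit is π_i = y_i(280 − Y) − 43y_i − 0.5y_i², with Y = y_i + Σ_{j≠i} y_j.
First-order condition: 237 − 3y_i − Σ_{j≠i} y_j = 0.
In a symmetric equilibrium every firm chooses the same y, so Σ_{j≠i} y_j = 3y. The condition becomes 237 − 6y = 0, giving y = 237/6 = 39.5.

39.5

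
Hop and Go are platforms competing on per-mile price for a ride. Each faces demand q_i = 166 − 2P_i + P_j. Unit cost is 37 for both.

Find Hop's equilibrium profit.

Hop's profit: π = (P_{Hop} − 37)(166 − 2P_{Hop} + P_{Go}).
∂π/∂P_{Hop} = 240 − 4P_{Hop} + P_{Go} = 0 ⇒ P_{Hop} = 60 + 0.25P_{Go}.
By symmetry P_{Go} = P_{Hop}; substituting into the reaction function, 0.75P_{Hop} = 60 and P_{Hop} = 80.
q_{Hop} = 166 − 2·80 + 80 = 86.
Profit = (80 − 37)·86 = 3698.

3698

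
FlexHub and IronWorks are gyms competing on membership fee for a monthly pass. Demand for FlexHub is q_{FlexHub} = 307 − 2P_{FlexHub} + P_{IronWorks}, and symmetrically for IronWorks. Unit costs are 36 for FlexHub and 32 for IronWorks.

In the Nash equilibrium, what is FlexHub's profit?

16128.08

FlexHub's profit: π = (P_{FlexHub} − 36)(307 − 2P_{FlexHub} + P_{IronWorks}).
∂π/∂P_{FlexHub} = 379 − 4P_{FlexHub} + P_{IronWorks} = 0 ⇒ P_{FlexHub} = 94.75 + 0.25P_{IronWorks}.
Similarly P_{IronWorks} = 92.75 + 0.25P_{FlexHub}.
Solving the two reaction functions simultaneously: (1 − (0.25)(0.25))P_{FlexHub} = 94.75 + 0.25·92.75, so 0.9375P_{FlexHub} = 117.9375 and P_{FlexHub} = 125.8.
Then P_{IronWorks} = 92.75 + 0.25·125.8 = 124.2.
q_{FlexHub} = 307 − 2·125.8 + 124.2 = 179.6.
Profit = (125.8 − 36)·179.6 = 16128.08.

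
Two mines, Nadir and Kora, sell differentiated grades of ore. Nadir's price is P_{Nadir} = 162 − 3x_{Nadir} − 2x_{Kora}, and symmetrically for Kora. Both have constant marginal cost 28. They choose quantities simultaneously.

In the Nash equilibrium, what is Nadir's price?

Mine Nadir's profit: π = x_{Nadir}(162 − 3x_{Nadir} − 2x_{Kora}) − 28x_{Nadir}.
∂π/∂x_{Nadir} = 134 − 6x_{Nadir} − 2x_{Kora} = 0 ⇒ x_{Nadir} = 67/3 − (1/3)x_{Kora}.
Setting x_{Nadir} = x_{Kora} in the reaction function: x_{Nadir} = 67/3 − (1/3)x_{Nadir}, so x_{Nadir} = (67/3) / (4/3) = 16.75.
P_{Nadir} = 162 − 3·16.75 − 2·16.75 = 78.25.

78.25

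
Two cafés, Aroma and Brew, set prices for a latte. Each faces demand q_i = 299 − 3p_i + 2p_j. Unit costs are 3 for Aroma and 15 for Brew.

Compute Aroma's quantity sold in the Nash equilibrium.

Aroma's profit: π = (p_{Aroma} − 3)(299 − 3p_{Aroma} + 2p_{Brew}).
∂π/∂p_{Aroma} = 308 − 6p_{Aroma} + 2p_{Brew} = 0 ⇒ p_{Aroma} = 154/3 + (1/3)p_{Brew}.
Similarly p_{Brew} = 172/3 + (1/3)p_{Aroma}.
Substituting the second reaction function into the first: p_{Aroma} = 154/3 + (1/3)(172/3 + (1/3)p_{Aroma}), which gives (8/9)p_{Aroma} = 634/9 ⇒ p_{Aroma} = 79.25.
Then p_{Brew} = 172/3 + (1/3)·79.25 = 83.75.
q_{Aroma} = 299 − 3·79.25 + 2·83.75 = 228.75.

228.75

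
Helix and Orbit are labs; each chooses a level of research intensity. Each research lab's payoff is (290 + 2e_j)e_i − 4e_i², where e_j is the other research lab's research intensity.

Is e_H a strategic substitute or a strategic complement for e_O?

strategic complements

Helix's payoff is (290 + 2e_O)e_H − 4e_H².
∂π/∂e_H = 290 + 2e_O − 8e_H = 0, so e_H = 36.25 + 0.25e_O.
The best-response slope de_H/de_O = 0.25 > 0: the reaction function is upward-sloping, so the choices are strategic complements.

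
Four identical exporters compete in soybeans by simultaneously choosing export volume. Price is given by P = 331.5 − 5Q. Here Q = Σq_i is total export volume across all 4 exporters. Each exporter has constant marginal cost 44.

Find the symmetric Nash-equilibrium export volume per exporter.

A representative exporter's profit is π_i = q_i(331.5 − 5Q) − 44q_i, with Q = q_i + Σ_{j≠i} q_j.
First-order condition: 287.5 − 10q_i − 5Σ_{j≠i} q_j = 0.
Imposing symmetry (q_j = q for all j) turns Σ_{j≠i} q_j into 3q, so 287.5 = 25q and q = 11.5.

11.5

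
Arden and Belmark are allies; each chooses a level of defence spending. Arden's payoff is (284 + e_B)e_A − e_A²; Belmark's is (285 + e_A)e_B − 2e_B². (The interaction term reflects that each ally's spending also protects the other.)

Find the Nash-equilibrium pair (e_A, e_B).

203, 122

Expanding Arden's payoff: 284e_A + e_Be_A − e_A².
∂π/∂e_A = 284 + e_B − 2e_A = 0, so e_A = 142 + 0.5e_B.
Likewise for Belmark: e_B = 71.25 + 0.25e_A.
Substituting the second reaction function into the first: e_A = 142 + 0.5(71.25 + 0.25e_A), which gives 0.875e_A = 177.625 ⇒ e_A = 203.
Then e_B = 71.25 + 0.25·203 = 122.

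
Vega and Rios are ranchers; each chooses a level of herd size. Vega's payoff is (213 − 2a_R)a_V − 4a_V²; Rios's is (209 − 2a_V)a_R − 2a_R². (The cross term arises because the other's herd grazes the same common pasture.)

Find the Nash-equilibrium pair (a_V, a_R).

Expanding Vega's payoff: 213a_V − 2a_Ra_V − 4a_V².
∂π/∂a_V = 213 − 2a_R − 8a_V = 0, so a_V = 26.625 − 0.25a_R.
Likewise for Rios: a_R = 52.25 − 0.5a_V.
Plugging a_R into Vega's best response: a_V = 26.625 − 0.25(52.25 − 0.5a_V) ⇒ 0.875a_V = 13.5625, so a_V = 15.5.
Then a_R = 52.25 − 0.5·15.5 = 44.5.

15.5, 44.5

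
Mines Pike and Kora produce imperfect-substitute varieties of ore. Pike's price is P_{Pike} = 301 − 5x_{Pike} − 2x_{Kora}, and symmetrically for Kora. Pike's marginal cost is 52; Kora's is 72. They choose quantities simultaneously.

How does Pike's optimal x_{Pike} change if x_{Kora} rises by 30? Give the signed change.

-6

Mine Pike's profit: π = x_{Pike}(301 − 5x_{Pike} − 2x_{Kora}) − 52x_{Pike}.
∂π/∂x_{Pike} = 249 − 10x_{Pike} − 2x_{Kora} = 0 ⇒ x_{Pike} = 24.9 − 0.2x_{Kora}.
The reaction-function slope is −0.2, so a 30-unit rise in x_{Kora} moves x_{Pike} by −0.2 × 30 = −6. Pike's best response falls — the actions are strategic substitutes.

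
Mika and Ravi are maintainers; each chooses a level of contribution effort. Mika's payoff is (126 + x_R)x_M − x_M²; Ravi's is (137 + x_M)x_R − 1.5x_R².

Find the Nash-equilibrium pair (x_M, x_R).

Expanding Mika's payoff: 126x_M + x_Rx_M − x_M².
∂π/∂x_M = 126 + x_R − 2x_M = 0, so x_M = 63 + 0.5x_R.
Likewise for Ravi: x_R = 137/3 + (1/3)x_M.
Substituting the second reaction function into the first: x_M = 63 + 0.5(137/3 + (1/3)x_M), which gives (5/6)x_M = 515/6 ⇒ x_M = 103.
Then x_R = 137/3 + (1/3)·103 = 80.

103, 80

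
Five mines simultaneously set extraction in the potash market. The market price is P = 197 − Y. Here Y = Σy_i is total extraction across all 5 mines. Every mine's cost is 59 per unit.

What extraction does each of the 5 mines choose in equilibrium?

23

A representative mine's profit is π_i = y_i(197 − Y) − 59y_i, with Y = y_i + Σ_{j≠i} y_j.
First-order condition: 138 − 2y_i − Σ_{j≠i} y_j = 0.
With identical mines, set every y_j = y: then 138 − 2y − 4y = 0, i.e. y = 138/6 = 23.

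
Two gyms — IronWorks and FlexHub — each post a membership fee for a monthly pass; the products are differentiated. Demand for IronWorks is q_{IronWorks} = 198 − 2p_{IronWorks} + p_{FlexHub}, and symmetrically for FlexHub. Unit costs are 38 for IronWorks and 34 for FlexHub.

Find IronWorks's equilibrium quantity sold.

IronWorks's profit: π = (p_{IronWorks} − 38)(198 − 2p_{IronWorks} + p_{FlexHub}).
∂π/∂p_{IronWorks} = 274 − 4p_{IronWorks} + p_{FlexHub} = 0 ⇒ p_{IronWorks} = 68.5 + 0.25p_{FlexHub}.
Similarly p_{FlexHub} = 66.5 + 0.25p_{IronWorks}.
Substituting the second reaction function into the first: p_{IronWorks} = 68.5 + 0.25(66.5 + 0.25p_{IronWorks}), which gives 0.9375p_{IronWorks} = 85.125 ⇒ p_{IronWorks} = 90.8.
Then p_{FlexHub} = 66.5 + 0.25·90.8 = 89.2.
q_{IronWorks} = 198 − 2·90.8 + 89.2 = 105.6.

105.6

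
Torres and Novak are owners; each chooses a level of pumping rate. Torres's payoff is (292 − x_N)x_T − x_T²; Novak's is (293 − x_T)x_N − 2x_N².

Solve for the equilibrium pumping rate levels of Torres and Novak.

125, 42

Expanding Torres's payoff: 292x_T − x_Nx_T − x_T².
∂π/∂x_T = 292 − x_N − 2x_T = 0, so x_T = 146 − 0.5x_N.
Likewise for Novak: x_N = 73.25 − 0.25x_T.
Plugging x_N into Torres's best response: x_T = 146 − 0.5(73.25 − 0.25x_T) ⇒ 0.875x_T = 109.375, so x_T = 125.
Then x_N = 73.25 − 0.25·125 = 42.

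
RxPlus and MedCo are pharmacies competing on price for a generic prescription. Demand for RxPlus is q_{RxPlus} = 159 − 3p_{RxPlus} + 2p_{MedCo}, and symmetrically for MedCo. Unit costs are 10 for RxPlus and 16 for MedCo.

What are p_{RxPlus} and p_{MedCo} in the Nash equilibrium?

RxPlus's profit: π = (p_{RxPlus} − 10)(159 − 3p_{RxPlus} + 2p_{MedCo}).
∂π/∂p_{RxPlus} = 189 − 6p_{RxPlus} + 2p_{MedCo} = 0 ⇒ p_{RxPlus} = 31.5 + (1/3)p_{MedCo}.
Similarly p_{MedCo} = 34.5 + (1/3)p_{RxPlus}.
Solving the two reaction functions simultaneously: (1 − (1/3)(1/3))p_{RxPlus} = 31.5 + (1/3)·34.5, so (8/9)p_{RxPlus} = 43 and p_{RxPlus} = 48.375.
Then p_{MedCo} = 34.5 + (1/3)·48.375 = 50.625.

48.375, 50.625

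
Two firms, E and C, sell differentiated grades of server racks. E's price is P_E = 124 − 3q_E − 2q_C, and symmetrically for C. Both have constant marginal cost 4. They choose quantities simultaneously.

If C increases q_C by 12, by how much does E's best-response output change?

-4

Firm E's profit: π = q_E(124 − 3q_E − 2q_C) − 4q_E.
∂π/∂q_E = 120 − 6q_E − 2q_C = 0 ⇒ q_E = 20 − (1/3)q_C.
The reaction-function slope is −1/3, so a 12-unit rise in q_C moves q_E by −1/3 × 12 = −4. E's best response falls — the actions are strategic substitutes.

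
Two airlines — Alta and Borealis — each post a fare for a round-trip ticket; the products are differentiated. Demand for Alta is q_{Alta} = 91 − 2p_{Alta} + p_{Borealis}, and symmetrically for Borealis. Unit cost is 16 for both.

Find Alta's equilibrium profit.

Alta's profit: π = (p_{Alta} − 16)(91 − 2p_{Alta} + p_{Borealis}).
∂π/∂p_{Alta} = 123 − 4p_{Alta} + p_{Borealis} = 0 ⇒ p_{Alta} = 30.75 + 0.25p_{Borealis}.
The game is symmetric, so in equilibrium p_{Borealis} = p_{Alta}: the reaction function gives 0.75p_{Alta} = 30.75, hence p_{Alta} = 41.
q_{Alta} = 91 − 2·41 + 41 = 50.
Profit = (41 − 16)·50 = 1250.

1250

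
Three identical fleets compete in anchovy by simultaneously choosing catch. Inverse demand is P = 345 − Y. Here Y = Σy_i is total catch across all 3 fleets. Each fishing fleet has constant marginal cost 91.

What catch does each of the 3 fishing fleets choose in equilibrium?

A representative fishing fleet's profit is π_i = y_i(345 − Y) − 91y_i, with Y = y_i + Σ_{j≠i} y_j.
First-order condition: 254 − 2y_i − Σ_{j≠i} y_j = 0.
With identical fishing fleets, set every y_j = y: then 254 − 2y − 2y = 0, i.e. y = 254/4 = 63.5.

63.5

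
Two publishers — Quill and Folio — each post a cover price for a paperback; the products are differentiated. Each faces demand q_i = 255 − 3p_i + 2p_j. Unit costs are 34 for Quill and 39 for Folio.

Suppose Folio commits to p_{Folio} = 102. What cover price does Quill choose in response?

Quill's profit: π = (p_{Quill} − 34)(255 − 3p_{Quill} + 2p_{Folio}).
∂π/∂p_{Quill} = 357 − 6p_{Quill} + 2p_{Folio} = 0 ⇒ p_{Quill} = 59.5 + (1/3)p_{Folio}.
At p_{Folio} = 102: p_{Quill} = 59.5 + (1/3)·102 = 93.5.

93.5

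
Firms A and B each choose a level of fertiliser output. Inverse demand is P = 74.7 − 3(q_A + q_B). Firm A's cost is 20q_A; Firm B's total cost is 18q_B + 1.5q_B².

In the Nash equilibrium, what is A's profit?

153.7968

Firm A's profit: π = q_A(74.7 − 3(q_A + q_B)) − 20q_A.
∂π/∂q_A = 54.7 − 6q_A − 3q_B = 0, so q_A = 547/60 − 0.5q_B.
For B: ∂π/∂q_B = 56.7 − 9q_B − 3q_A = 0 ⇒ q_B = 6.3 − (1/3)q_A.
Substituting the second reaction function into the first: q_A = 547/60 − 0.5(6.3 − (1/3)q_A), which gives (5/6)q_A = 179/30 ⇒ q_A = 7.16.
Then q_B = 6.3 − (1/3)·7.16 = 587/150.
Price P = 74.7 − 3·(1661/150) = 41.48.
A's profit: (41.48 − 20)·7.16 = 153.7968.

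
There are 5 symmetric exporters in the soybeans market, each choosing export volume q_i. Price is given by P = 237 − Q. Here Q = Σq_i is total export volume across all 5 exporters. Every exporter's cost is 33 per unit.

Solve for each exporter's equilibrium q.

A representative exporter's profit is π_i = q_i(237 − Q) − 33q_i, with Q = q_i + Σ_{j≠i} q_j.
First-order condition: 204 − 2q_i − Σ_{j≠i} q_j = 0.
In a symmetric equilibrium every exporter chooses the same q, so Σ_{j≠i} q_j = 4q. The condition becomes 204 − 6q = 0, giving q = 204/6 = 34.

34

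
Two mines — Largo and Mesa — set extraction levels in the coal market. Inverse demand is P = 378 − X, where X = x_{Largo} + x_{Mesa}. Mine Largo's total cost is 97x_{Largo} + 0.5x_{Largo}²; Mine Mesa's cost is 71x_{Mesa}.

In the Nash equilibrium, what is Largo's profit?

3901.5

Mine Largo's profit: π = x_{Largo}(378 − (x_{Largo} + x_{Mesa})) − 97x_{Largo} − 0.5x_{Largo}².
∂π/∂x_{Largo} = 281 − 3x_{Largo} − x_{Mesa} = 0, so x_{Largo} = 281/3 − (1/3)x_{Mesa}.
For Mesa: ∂π/∂x_{Mesa} = 307 − 2x_{Mesa} − x_{Largo} = 0 ⇒ x_{Mesa} = 153.5 − 0.5x_{Largo}.
Plugging x_{Mesa} into Largo's best response: x_{Largo} = 281/3 − (1/3)(153.5 − 0.5x_{Largo}) ⇒ (5/6)x_{Largo} = 42.5, so x_{Largo} = 51.
Then x_{Mesa} = 153.5 − 0.5·51 = 128.
Price P = 378 − 179 = 199.
Largo's profit: (199 − 97)·51 − 0.5(51)² = 3901.5.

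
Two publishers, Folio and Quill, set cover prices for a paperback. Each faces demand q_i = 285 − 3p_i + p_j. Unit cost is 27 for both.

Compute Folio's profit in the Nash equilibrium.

6403.32

Folio's profit: π = (p_{Folio} − 27)(285 − 3p_{Folio} + p_{Quill}).
∂π/∂p_{Folio} = 366 − 6p_{Folio} + p_{Quill} = 0 ⇒ p_{Folio} = 61 + (1/6)p_{Quill}.
Setting p_{Folio} = p_{Quill} in the reaction function: p_{Folio} = 61 + (1/6)p_{Folio}, so p_{Folio} = 61 / (5/6) = 73.2.
q_{Folio} = 285 − 3·73.2 + 73.2 = 138.6.
Profit = (73.2 − 27)·138.6 = 6403.32.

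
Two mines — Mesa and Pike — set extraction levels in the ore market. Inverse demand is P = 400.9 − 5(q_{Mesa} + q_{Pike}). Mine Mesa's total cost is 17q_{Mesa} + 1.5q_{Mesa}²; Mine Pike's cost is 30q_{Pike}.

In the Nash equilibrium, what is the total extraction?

46.54

Mine Mesa's profit: π = q_{Mesa}(400.9 − 5(q_{Mesa} + q_{Pike})) − 17q_{Mesa} − 1.5q_{Mesa}².
∂π/∂q_{Mesa} = 383.9 − 13q_{Mesa} − 5q_{Pike} = 0, so q_{Mesa} = 3839/130 − (5/13)q_{Pike}.
For Pike: ∂π/∂q_{Pike} = 370.9 − 10q_{Pike} − 5q_{Mesa} = 0 ⇒ q_{Pike} = 37.09 − 0.5q_{Mesa}.
Substituting the second reaction function into the first: q_{Mesa} = 3839/130 − (5/13)(37.09 − 0.5q_{Mesa}), which gives (21/26)q_{Mesa} = 3969/260 ⇒ q_{Mesa} = 18.9.
Then q_{Pike} = 37.09 − 0.5·18.9 = 27.64.
Total extraction: 18.9 + 27.64 = 46.54.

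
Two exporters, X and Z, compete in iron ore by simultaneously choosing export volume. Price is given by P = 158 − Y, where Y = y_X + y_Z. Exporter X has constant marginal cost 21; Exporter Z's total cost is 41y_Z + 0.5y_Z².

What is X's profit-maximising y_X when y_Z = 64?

36.5

Exporter X's profit: π = y_X(158 − (y_X + y_Z)) − 21y_X.
∂π/∂y_X = 137 − 2y_X − y_Z = 0, so y_X = 68.5 − 0.5y_Z.
At y_Z = 64: y_X = 68.5 − 0.5·64 = 36.5.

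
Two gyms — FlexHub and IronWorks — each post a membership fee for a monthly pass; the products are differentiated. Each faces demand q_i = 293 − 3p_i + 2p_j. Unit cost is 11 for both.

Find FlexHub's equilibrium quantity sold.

FlexHub's profit: π = (p_{FlexHub} − 11)(293 − 3p_{FlexHub} + 2p_{IronWorks}).
∂π/∂p_{FlexHub} = 326 − 6p_{FlexHub} + 2p_{IronWorks} = 0 ⇒ p_{FlexHub} = 163/3 + (1/3)p_{IronWorks}.
By symmetry p_{IronWorks} = p_{FlexHub}; substituting into the reaction function, (2/3)p_{FlexHub} = 163/3 and p_{FlexHub} = 81.5.
q_{FlexHub} = 293 − 3·81.5 + 2·81.5 = 211.5.

211.5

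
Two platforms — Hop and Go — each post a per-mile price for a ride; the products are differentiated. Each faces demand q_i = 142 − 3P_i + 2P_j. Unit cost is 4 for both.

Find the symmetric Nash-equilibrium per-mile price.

Hop's profit: π = (P_{Hop} − 4)(142 − 3P_{Hop} + 2P_{Go}).
∂π/∂P_{Hop} = 154 − 6P_{Hop} + 2P_{Go} = 0 ⇒ P_{Hop} = 77/3 + (1/3)P_{Go}.
Setting P_{Hop} = P_{Go} in the reaction function: P_{Hop} = 77/3 + (1/3)P_{Hop}, so P_{Hop} = (77/3) / (2/3) = 38.5.

38.5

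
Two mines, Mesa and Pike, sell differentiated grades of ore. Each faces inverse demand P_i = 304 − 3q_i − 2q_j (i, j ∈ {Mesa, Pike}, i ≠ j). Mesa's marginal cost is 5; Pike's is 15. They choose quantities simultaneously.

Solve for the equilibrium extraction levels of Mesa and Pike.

Mine Mesa's profit: π = q_{Mesa}(304 − 3q_{Mesa} − 2q_{Pike}) − 5q_{Mesa}.
∂π/∂q_{Mesa} = 299 − 6q_{Mesa} − 2q_{Pike} = 0 ⇒ q_{Mesa} = 299/6 − (1/3)q_{Pike}.
Similarly q_{Pike} = 289/6 − (1/3)q_{Mesa}.
Substituting the second reaction function into the first: q_{Mesa} = 299/6 − (1/3)(289/6 − (1/3)q_{Mesa}), which gives (8/9)q_{Mesa} = 304/9 ⇒ q_{Mesa} = 38.
Then q_{Pike} = 289/6 − (1/3)·38 = 35.5.

38, 35.5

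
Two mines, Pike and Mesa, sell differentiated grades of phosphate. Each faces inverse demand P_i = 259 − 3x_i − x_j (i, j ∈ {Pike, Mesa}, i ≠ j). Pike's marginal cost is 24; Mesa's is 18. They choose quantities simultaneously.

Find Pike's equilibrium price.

Mine Pike's profit: π = x_{Pike}(259 − 3x_{Pike} − x_{Mesa}) − 24x_{Pike}.
∂π/∂x_{Pike} = 235 − 6x_{Pike} − x_{Mesa} = 0 ⇒ x_{Pike} = 235/6 − (1/6)x_{Mesa}.
Similarly x_{Mesa} = 241/6 − (1/6)x_{Pike}.
Plugging x_{Mesa} into Pike's best response: x_{Pike} = 235/6 − (1/6)(241/6 − (1/6)x_{Pike}) ⇒ (35/36)x_{Pike} = 1169/36, so x_{Pike} = 33.4.
Then x_{Mesa} = 241/6 − (1/6)·33.4 = 34.6.
P_{Pike} = 259 − 3·33.4 − 34.6 = 124.2.

124.2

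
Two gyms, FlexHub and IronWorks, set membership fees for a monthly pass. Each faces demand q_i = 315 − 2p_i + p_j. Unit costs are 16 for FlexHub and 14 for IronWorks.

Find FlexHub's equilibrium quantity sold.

FlexHub's profit: π = (p_{FlexHub} − 16)(315 − 2p_{FlexHub} + p_{IronWorks}).
∂π/∂p_{FlexHub} = 347 − 4p_{FlexHub} + p_{IronWorks} = 0 ⇒ p_{FlexHub} = 86.75 + 0.25p_{IronWorks}.
Similarly p_{IronWorks} = 85.75 + 0.25p_{FlexHub}.
Plugging p_{IronWorks} into FlexHub's best response: p_{FlexHub} = 86.75 + 0.25(85.75 + 0.25p_{FlexHub}) ⇒ 0.9375p_{FlexHub} = 108.1875, so p_{FlexHub} = 115.4.
Then p_{IronWorks} = 85.75 + 0.25·115.4 = 114.6.
q_{FlexHub} = 315 − 2·115.4 + 114.6 = 198.8.

198.8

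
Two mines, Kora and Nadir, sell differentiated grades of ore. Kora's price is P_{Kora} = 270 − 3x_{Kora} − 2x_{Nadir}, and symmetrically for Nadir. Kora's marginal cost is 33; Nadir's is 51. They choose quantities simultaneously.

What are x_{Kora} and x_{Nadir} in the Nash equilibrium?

30.75, 26.25

Mine Kora's profit: π = x_{Kora}(270 − 3x_{Kora} − 2x_{Nadir}) − 33x_{Kora}.
∂π/∂x_{Kora} = 237 − 6x_{Kora} − 2x_{Nadir} = 0 ⇒ x_{Kora} = 39.5 − (1/3)x_{Nadir}.
Similarly x_{Nadir} = 36.5 − (1/3)x_{Kora}.
Plugging x_{Nadir} into Kora's best response: x_{Kora} = 39.5 − (1/3)(36.5 − (1/3)x_{Kora}) ⇒ (8/9)x_{Kora} = 82/3, so x_{Kora} = 30.75.
Then x_{Nadir} = 36.5 − (1/3)·30.75 = 26.25.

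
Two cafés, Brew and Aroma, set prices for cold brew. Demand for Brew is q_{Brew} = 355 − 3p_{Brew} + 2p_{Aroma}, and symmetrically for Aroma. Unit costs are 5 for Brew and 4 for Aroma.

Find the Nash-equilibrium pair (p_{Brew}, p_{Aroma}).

Brew's profit: π = (p_{Brew} − 5)(355 − 3p_{Brew} + 2p_{Aroma}).
∂π/∂p_{Brew} = 370 − 6p_{Brew} + 2p_{Aroma} = 0 ⇒ p_{Brew} = 185/3 + (1/3)p_{Aroma}.
Similarly p_{Aroma} = 367/6 + (1/3)p_{Brew}.
Solving the two reaction functions simultaneously: (1 − (1/3)(1/3))p_{Brew} = 185/3 + (1/3)·(367/6), so (8/9)p_{Brew} = 1477/18 and p_{Brew} = 92.3125.
Then p_{Aroma} = 367/6 + (1/3)·92.3125 = 91.9375.

92.3125, 91.9375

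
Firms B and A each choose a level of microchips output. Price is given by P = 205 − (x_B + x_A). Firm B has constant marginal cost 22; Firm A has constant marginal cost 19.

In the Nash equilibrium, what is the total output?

123

Firm B's profit: π = x_B(205 − (x_B + x_A)) − 22x_B.
∂π/∂x_B = 183 − 2x_B − x_A = 0, so x_B = 91.5 − 0.5x_A.
By the same steps for A: x_A = 93 − 0.5x_B.
Substituting the second reaction function into the first: x_B = 91.5 − 0.5(93 − 0.5x_B), which gives 0.75x_B = 45 ⇒ x_B = 60.
Then x_A = 93 − 0.5·60 = 63.
Total output: 60 + 63 = 123.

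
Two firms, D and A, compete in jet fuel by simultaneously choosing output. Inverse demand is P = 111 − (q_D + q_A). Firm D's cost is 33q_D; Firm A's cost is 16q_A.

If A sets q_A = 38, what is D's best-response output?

Firm D's profit: π = q_D(111 − (q_D + q_A)) − 33q_D.
∂π/∂q_D = 78 − 2q_D − q_A = 0, so q_D = 39 − 0.5q_A.
At q_A = 38: q_D = 39 − 0.5·38 = 20.

20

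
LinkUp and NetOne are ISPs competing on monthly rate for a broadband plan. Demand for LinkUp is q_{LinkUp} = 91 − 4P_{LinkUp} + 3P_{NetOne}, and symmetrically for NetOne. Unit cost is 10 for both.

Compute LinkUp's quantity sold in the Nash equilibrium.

64.8

LinkUp's profit: π = (P_{LinkUp} − 10)(91 − 4P_{LinkUp} + 3P_{NetOne}).
∂π/∂P_{LinkUp} = 131 − 8P_{LinkUp} + 3P_{NetOne} = 0 ⇒ P_{LinkUp} = 16.375 + 0.375P_{NetOne}.
The game is symmetric, so in equilibrium P_{NetOne} = P_{LinkUp}: the reaction function gives 0.625P_{LinkUp} = 16.375, hence P_{LinkUp} = 26.2.
q_{LinkUp} = 91 − 4·26.2 + 3·26.2 = 64.8.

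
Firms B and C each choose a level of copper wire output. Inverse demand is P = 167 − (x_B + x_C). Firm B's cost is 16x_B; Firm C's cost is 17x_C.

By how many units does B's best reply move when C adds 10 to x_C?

-5

Firm B's profit: π = x_B(167 − (x_B + x_C)) − 16x_B.
∂π/∂x_B = 151 − 2x_B − x_C = 0, so x_B = 75.5 − 0.5x_C.
The reaction-function slope is −0.5, so a 10-unit rise in x_C moves x_B by −0.5 × 10 = −5. B's best response falls — the actions are strategic substitutes.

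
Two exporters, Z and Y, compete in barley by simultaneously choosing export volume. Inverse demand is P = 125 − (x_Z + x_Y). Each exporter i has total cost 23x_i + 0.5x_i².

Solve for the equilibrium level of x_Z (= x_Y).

Exporter Z's profit: π = x_Z(125 − (x_Z + x_Y)) − 23x_Z − 0.5x_Z².
∂π/∂x_Z = 102 − 3x_Z − x_Y = 0, so x_Z = 34 − (1/3)x_Y.
Setting x_Z = x_Y in the reaction function: x_Z = 34 − (1/3)x_Z, so x_Z = 34 / (4/3) = 25.5.

25.5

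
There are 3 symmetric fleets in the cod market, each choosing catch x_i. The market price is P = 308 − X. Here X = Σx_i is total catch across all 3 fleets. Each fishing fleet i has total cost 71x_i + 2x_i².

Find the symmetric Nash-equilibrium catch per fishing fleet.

29.625

A representative fishing fleet's profit is π_i = x_i(308 − X) − 71x_i − 2x_i², with X = x_i + Σ_{j≠i} x_j.
First-order condition: 237 − 6x_i − Σ_{j≠i} x_j = 0.
In a symmetric equilibrium every fishing fleet chooses the same x, so Σ_{j≠i} x_j = 2x. The condition becomes 237 − 8x = 0, giving x = 237/8 = 29.625.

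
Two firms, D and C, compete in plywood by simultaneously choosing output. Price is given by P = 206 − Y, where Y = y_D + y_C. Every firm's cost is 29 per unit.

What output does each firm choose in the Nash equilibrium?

59

Firm D's profit: π = y_D(206 − (y_D + y_C)) − 29y_D.
∂π/∂y_D = 177 − 2y_D − y_C = 0, so y_D = 88.5 − 0.5y_C.
By symmetry y_C = y_D; substituting into the reaction function, 1.5y_D = 88.5 and y_D = 59.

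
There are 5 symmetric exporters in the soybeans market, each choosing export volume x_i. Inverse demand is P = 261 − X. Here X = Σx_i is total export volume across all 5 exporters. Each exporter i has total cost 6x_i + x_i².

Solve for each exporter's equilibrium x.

A representative exporter's profit is π_i = x_i(261 − X) − 6x_i − x_i², with X = x_i + Σ_{j≠i} x_j.
First-order condition: 255 − 4x_i − Σ_{j≠i} x_j = 0.
Imposing symmetry (x_j = x for all j) turns Σ_{j≠i} x_j into 4x, so 255 = 8x and x = 31.875.

31.875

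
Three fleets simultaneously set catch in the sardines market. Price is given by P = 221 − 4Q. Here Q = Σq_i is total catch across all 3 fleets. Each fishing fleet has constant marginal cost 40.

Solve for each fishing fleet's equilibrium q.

A representative fishing fleet's profit is π_i = q_i(221 − 4Q) − 40q_i, with Q = q_i + Σ_{j≠i} q_j.
First-order condition: 181 − 8q_i − 4Σ_{j≠i} q_j = 0.
With identical fishing fleets, set every q_j = q: then 181 − 8q − 8q = 0, i.e. q = 181/16 = 11.3125.

11.3125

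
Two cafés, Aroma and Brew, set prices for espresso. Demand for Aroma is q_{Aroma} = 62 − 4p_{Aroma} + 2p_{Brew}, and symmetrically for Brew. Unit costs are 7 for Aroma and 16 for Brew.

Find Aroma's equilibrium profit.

Aroma's profit: π = (p_{Aroma} − 7)(62 − 4p_{Aroma} + 2p_{Brew}).
∂π/∂p_{Aroma} = 90 − 8p_{Aroma} + 2p_{Brew} = 0 ⇒ p_{Aroma} = 11.25 + 0.25p_{Brew}.
Similarly p_{Brew} = 15.75 + 0.25p_{Aroma}.
Plugging p_{Brew} into Aroma's best response: p_{Aroma} = 11.25 + 0.25(15.75 + 0.25p_{Aroma}) ⇒ 0.9375p_{Aroma} = 15.1875, so p_{Aroma} = 16.2.
Then p_{Brew} = 15.75 + 0.25·16.2 = 19.8.
q_{Aroma} = 62 − 4·16.2 + 2·19.8 = 36.8.
Profit = (16.2 − 7)·36.8 = 338.56.

338.56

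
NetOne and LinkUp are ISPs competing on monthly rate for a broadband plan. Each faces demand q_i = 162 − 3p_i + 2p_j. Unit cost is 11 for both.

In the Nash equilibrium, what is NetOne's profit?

4275.1875

NetOne's profit: π = (p_{NetOne} − 11)(162 − 3p_{NetOne} + 2p_{LinkUp}).
∂π/∂p_{NetOne} = 195 − 6p_{NetOne} + 2p_{LinkUp} = 0 ⇒ p_{NetOne} = 32.5 + (1/3)p_{LinkUp}.
By symmetry p_{LinkUp} = p_{NetOne}; substituting into the reaction function, (2/3)p_{NetOne} = 32.5 and p_{NetOne} = 48.75.
q_{NetOne} = 162 − 3·48.75 + 2·48.75 = 113.25.
Profit = (48.75 − 11)·113.25 = 4275.1875.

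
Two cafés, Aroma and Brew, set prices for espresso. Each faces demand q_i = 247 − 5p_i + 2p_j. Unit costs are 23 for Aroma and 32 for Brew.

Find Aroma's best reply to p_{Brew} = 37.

43.6

Aroma's profit: π = (p_{Aroma} − 23)(247 − 5p_{Aroma} + 2p_{Brew}).
∂π/∂p_{Aroma} = 362 − 10p_{Aroma} + 2p_{Brew} = 0 ⇒ p_{Aroma} = 36.2 + 0.2p_{Brew}.
At p_{Brew} = 37: p_{Aroma} = 36.2 + 0.2·37 = 43.6.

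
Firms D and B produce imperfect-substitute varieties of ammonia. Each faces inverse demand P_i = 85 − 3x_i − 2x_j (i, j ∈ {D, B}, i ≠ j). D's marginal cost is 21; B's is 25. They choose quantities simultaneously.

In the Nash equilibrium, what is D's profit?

Firm D's profit: π = x_D(85 − 3x_D − 2x_B) − 21x_D.
∂π/∂x_D = 64 − 6x_D − 2x_B = 0 ⇒ x_D = 32/3 − (1/3)x_B.
Similarly x_B = 10 − (1/3)x_D.
Substituting the second reaction function into the first: x_D = 32/3 − (1/3)(10 − (1/3)x_D), which gives (8/9)x_D = 22/3 ⇒ x_D = 8.25.
Then x_B = 10 − (1/3)·8.25 = 7.25.
P_D = 85 − 3·8.25 − 2·7.25 = 45.75.
Profit = (45.75 − 21)·8.25 = 204.1875.

204.1875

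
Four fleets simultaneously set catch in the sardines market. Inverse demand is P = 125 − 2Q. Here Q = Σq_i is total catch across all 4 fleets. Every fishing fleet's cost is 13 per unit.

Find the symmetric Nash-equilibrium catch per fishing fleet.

11.2

A representative fishing fleet's profit is π_i = q_i(125 − 2Q) − 13q_i, with Q = q_i + Σ_{j≠i} q_j.
First-order condition: 112 − 4q_i − 2Σ_{j≠i} q_j = 0.
Imposing symmetry (q_j = q for all j) turns Σ_{j≠i} q_j into 3q, so 112 = 10q and q = 11.2.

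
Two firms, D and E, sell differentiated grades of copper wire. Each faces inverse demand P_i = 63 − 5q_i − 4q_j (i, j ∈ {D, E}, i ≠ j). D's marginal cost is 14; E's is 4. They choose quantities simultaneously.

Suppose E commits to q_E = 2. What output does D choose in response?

4.1

Firm D's profit: π = q_D(63 − 5q_D − 4q_E) − 14q_D.
∂π/∂q_D = 49 − 10q_D − 4q_E = 0 ⇒ q_D = 4.9 − 0.4q_E.
At q_E = 2: q_D = 4.9 − 0.4·2 = 4.1.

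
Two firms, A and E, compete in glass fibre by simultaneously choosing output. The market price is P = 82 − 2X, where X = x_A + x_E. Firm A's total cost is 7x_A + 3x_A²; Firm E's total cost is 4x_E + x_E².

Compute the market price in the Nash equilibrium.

Firm A's profit: π = x_A(82 − 2(x_A + x_E)) − 7x_A − 3x_A².
∂π/∂x_A = 75 − 10x_A − 2x_E = 0, so x_A = 7.5 − 0.2x_E.
For E: ∂π/∂x_E = 78 − 6x_E − 2x_A = 0 ⇒ x_E = 13 − (1/3)x_A.
Solving the two reaction functions simultaneously: (1 − (−0.2)(−1/3))x_A = 7.5 − 0.2·13, so (14/15)x_A = 4.9 and x_A = 5.25.
Then x_E = 13 − (1/3)·5.25 = 11.25.
Equilibrium price: P = 82 − 2·16.5 = 49.

49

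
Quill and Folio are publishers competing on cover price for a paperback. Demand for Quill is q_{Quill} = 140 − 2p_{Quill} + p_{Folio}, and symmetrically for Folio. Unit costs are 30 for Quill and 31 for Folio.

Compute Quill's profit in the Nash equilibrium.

2708.48

Quill's profit: π = (p_{Quill} − 30)(140 − 2p_{Quill} + p_{Folio}).
∂π/∂p_{Quill} = 200 − 4p_{Quill} + p_{Folio} = 0 ⇒ p_{Quill} = 50 + 0.25p_{Folio}.
Similarly p_{Folio} = 50.5 + 0.25p_{Quill}.
Substituting the second reaction function into the first: p_{Quill} = 50 + 0.25(50.5 + 0.25p_{Quill}), which gives 0.9375p_{Quill} = 62.625 ⇒ p_{Quill} = 66.8.
Then p_{Folio} = 50.5 + 0.25·66.8 = 67.2.
q_{Quill} = 140 − 2·66.8 + 67.2 = 73.6.
Profit = (66.8 − 30)·73.6 = 2708.48.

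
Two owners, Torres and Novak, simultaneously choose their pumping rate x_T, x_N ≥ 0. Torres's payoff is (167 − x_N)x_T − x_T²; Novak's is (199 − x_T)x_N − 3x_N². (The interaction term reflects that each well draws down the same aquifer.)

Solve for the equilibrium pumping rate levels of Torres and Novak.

73, 21

Expanding Torres's payoff: 167x_T − x_Nx_T − x_T².
∂π/∂x_T = 167 − x_N − 2x_T = 0, so x_T = 83.5 − 0.5x_N.
Likewise for Novak: x_N = 199/6 − (1/6)x_T.
Solving the two reaction functions simultaneously: (1 − (−0.5)(−1/6))x_T = 83.5 − 0.5·(199/6), so (11/12)x_T = 803/12 and x_T = 73.
Then x_N = 199/6 − (1/6)·73 = 21.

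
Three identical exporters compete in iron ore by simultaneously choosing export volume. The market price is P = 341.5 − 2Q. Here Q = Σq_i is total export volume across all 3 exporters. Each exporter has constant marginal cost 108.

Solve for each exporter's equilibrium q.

A representative exporter's profit is π_i = q_i(341.5 − 2Q) − 108q_i, with Q = q_i + Σ_{j≠i} q_j.
First-order condition: 233.5 − 4q_i − 2Σ_{j≠i} q_j = 0.
In a symmetric equilibrium every exporter chooses the same q, so Σ_{j≠i} q_j = 2q. The condition becomes 233.5 − 8q = 0, giving q = 233.5/8 = 29.1875.

29.1875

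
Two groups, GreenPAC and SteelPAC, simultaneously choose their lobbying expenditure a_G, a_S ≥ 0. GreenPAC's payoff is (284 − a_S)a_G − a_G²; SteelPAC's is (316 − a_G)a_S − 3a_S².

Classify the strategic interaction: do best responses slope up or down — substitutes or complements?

Expanding GreenPAC's payoff: 284a_G − a_Sa_G − a_G².
∂π/∂a_G = 284 − a_S − 2a_G = 0, so a_G = 142 − 0.5a_S.
The best-response slope da_G/da_S = −0.5 < 0: the reaction function is downward-sloping, so the choices are strategic substitutes.

strategic substitutes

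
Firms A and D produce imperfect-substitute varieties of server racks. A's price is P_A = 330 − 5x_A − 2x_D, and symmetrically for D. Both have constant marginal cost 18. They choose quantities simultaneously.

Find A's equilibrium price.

148

Firm A's profit: π = x_A(330 − 5x_A − 2x_D) − 18x_A.
∂π/∂x_A = 312 − 10x_A − 2x_D = 0 ⇒ x_A = 31.2 − 0.2x_D.
By symmetry x_D = x_A; substituting into the reaction function, 1.2x_A = 31.2 and x_A = 26.
P_A = 330 − 5·26 − 2·26 = 148.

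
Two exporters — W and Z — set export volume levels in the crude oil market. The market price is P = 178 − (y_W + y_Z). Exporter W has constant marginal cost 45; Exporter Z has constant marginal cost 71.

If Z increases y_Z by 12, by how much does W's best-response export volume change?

-6

Exporter W's profit: π = y_W(178 − (y_W + y_Z)) − 45y_W.
∂π/∂y_W = 133 − 2y_W − y_Z = 0, so y_W = 66.5 − 0.5y_Z.
The reaction-function slope is −0.5, so a 12-unit rise in y_Z moves y_W by −0.5 × 12 = −6. W's best response falls — the actions are strategic substitutes.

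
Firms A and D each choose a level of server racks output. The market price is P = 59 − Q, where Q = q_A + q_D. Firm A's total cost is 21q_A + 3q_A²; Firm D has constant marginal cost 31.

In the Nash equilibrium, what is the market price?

43.4

Firm A's profit: π = q_A(59 − (q_A + q_D)) − 21q_A − 3q_A².
∂π/∂q_A = 38 − 8q_A − q_D = 0, so q_A = 4.75 − 0.125q_D.
For D: ∂π/∂q_D = 28 − 2q_D − q_A = 0 ⇒ q_D = 14 − 0.5q_A.
Substituting the second reaction function into the first: q_A = 4.75 − 0.125(14 − 0.5q_A), which gives 0.9375q_A = 3 ⇒ q_A = 3.2.
Then q_D = 14 − 0.5·3.2 = 12.4.
Equilibrium price: P = 59 − 15.6 = 43.4.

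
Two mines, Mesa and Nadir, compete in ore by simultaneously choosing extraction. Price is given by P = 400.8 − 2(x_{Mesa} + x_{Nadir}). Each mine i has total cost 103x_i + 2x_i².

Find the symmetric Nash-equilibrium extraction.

Mine Mesa's profit: π = x_{Mesa}(400.8 − 2(x_{Mesa} + x_{Nadir})) − 103x_{Mesa} − 2x_{Mesa}².
∂π/∂x_{Mesa} = 297.8 − 8x_{Mesa} − 2x_{Nadir} = 0, so x_{Mesa} = 37.225 − 0.25x_{Nadir}.
The game is symmetric, so in equilibrium x_{Nadir} = x_{Mesa}: the reaction function gives 1.25x_{Mesa} = 37.225, hence x_{Mesa} = 29.78.

29.78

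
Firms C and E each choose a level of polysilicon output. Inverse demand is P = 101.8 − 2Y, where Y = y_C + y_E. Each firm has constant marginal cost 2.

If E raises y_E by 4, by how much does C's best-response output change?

-2

Firm C's profit: π = y_C(101.8 − 2(y_C + y_E)) − 2y_C.
∂π/∂y_C = 99.8 − 4y_C − 2y_E = 0, so y_C = 24.95 − 0.5y_E.
The reaction-function slope is −0.5, so a 4-unit rise in y_E moves y_C by −0.5 × 4 = −2. C's best response falls — the actions are strategic substitutes.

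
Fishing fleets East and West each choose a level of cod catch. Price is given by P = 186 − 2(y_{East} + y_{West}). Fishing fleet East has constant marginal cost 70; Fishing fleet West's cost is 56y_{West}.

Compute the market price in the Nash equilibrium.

Fishing fleet East's profit: π = y_{East}(186 − 2(y_{East} + y_{West})) − 70y_{East}.
∂π/∂y_{East} = 116 − 4y_{East} − 2y_{West} = 0, so y_{East} = 29 − 0.5y_{West}.
By the same steps for West: y_{West} = 32.5 − 0.5y_{East}.
Plugging y_{West} into East's best response: y_{East} = 29 − 0.5(32.5 − 0.5y_{East}) ⇒ 0.75y_{East} = 12.75, so y_{East} = 17.
Then y_{West} = 32.5 − 0.5·17 = 24.
Equilibrium price: P = 186 − 2·41 = 104.

104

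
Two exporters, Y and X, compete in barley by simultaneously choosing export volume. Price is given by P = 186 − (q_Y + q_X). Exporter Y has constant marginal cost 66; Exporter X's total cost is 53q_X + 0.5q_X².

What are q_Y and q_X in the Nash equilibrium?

Exporter Y's profit: π = q_Y(186 − (q_Y + q_X)) − 66q_Y.
∂π/∂q_Y = 120 − 2q_Y − q_X = 0, so q_Y = 60 − 0.5q_X.
For X: ∂π/∂q_X = 133 − 3q_X − q_Y = 0 ⇒ q_X = 133/3 − (1/3)q_Y.
Solving the two reaction functions simultaneously: (1 − (−0.5)(−1/3))q_Y = 60 − 0.5·(133/3), so (5/6)q_Y = 227/6 and q_Y = 45.4.
Then q_X = 133/3 − (1/3)·45.4 = 29.2.

45.4, 29.2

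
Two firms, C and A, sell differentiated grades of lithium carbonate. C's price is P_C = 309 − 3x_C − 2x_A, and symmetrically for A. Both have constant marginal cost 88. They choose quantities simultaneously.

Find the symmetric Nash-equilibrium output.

Firm C's profit: π = x_C(309 − 3x_C − 2x_A) − 88x_C.
∂π/∂x_C = 221 − 6x_C − 2x_A = 0 ⇒ x_C = 221/6 − (1/3)x_A.
Setting x_C = x_A in the reaction function: x_C = 221/6 − (1/3)x_C, so x_C = (221/6) / (4/3) = 27.625.

27.625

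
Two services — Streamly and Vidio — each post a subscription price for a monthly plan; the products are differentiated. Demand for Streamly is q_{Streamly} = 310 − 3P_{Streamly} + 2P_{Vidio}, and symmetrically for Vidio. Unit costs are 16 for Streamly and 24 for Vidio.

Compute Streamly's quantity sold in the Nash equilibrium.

225

Streamly's profit: π = (P_{Streamly} − 16)(310 − 3P_{Streamly} + 2P_{Vidio}).
∂π/∂P_{Streamly} = 358 − 6P_{Streamly} + 2P_{Vidio} = 0 ⇒ P_{Streamly} = 179/3 + (1/3)P_{Vidio}.
Similarly P_{Vidio} = 191/3 + (1/3)P_{Streamly}.
Substituting the second reaction function into the first: P_{Streamly} = 179/3 + (1/3)(191/3 + (1/3)P_{Streamly}), which gives (8/9)P_{Streamly} = 728/9 ⇒ P_{Streamly} = 91.
Then P_{Vidio} = 191/3 + (1/3)·91 = 94.
q_{Streamly} = 310 − 3·91 + 2·94 = 225.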